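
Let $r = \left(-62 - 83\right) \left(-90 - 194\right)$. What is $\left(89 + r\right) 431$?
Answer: $17786939$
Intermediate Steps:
$r = 41180$ ($r = \left(-145\right) \left(-284\right) = 41180$)
$\left(89 + r\right) 431 = \left(89 + 41180\right) 431 = 41269 \cdot 431 = 17786939$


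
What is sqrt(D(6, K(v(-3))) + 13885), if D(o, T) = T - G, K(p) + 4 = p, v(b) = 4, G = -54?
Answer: sqrt(13939) ≈ 118.06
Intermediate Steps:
K(p) = -4 + p
D(o, T) = 54 + T (D(o, T) = T - 1*(-54) = T + 54 = 54 + T)
sqrt(D(6, K(v(-3))) + 13885) = sqrt((54 + (-4 + 4)) + 13885) = sqrt((54 + 0) + 13885) = sqrt(54 + 13885) = sqrt(13939)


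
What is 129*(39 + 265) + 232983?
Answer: 272199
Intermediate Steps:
129*(39 + 265) + 232983 = 129*304 + 232983 = 39216 + 232983 = 272199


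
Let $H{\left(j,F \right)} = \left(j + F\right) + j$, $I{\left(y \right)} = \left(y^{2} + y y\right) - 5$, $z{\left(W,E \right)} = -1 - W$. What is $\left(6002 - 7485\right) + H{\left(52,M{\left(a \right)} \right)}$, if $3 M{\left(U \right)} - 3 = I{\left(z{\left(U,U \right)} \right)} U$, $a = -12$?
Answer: $-2326$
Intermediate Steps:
$I{\left(y \right)} = -5 + 2 y^{2}$ ($I{\left(y \right)} = \left(y^{2} + y^{2}\right) - 5 = 2 y^{2} - 5 = -5 + 2 y^{2}$)
$M{\left(U \right)} = 1 + \frac{U \left(-5 + 2 \left(-1 - U\right)^{2}\right)}{3}$ ($M{\left(U \right)} = 1 + \frac{\left(-5 + 2 \left(-1 - U\right)^{2}\right) U}{3} = 1 + \frac{U \left(-5 + 2 \left(-1 - U\right)^{2}\right)}{3}$)
$H{\left(j,F \right)} = F + 2 j$ ($H{\left(j,F \right)} = \left(F + j\right) + j = F + 2 j$)
$\left(6002 - 7485\right) + H{\left(52,M{\left(a \right)} \right)} = \left(6002 - 7485\right) + \left(\left(1 + \frac{1}{3} \left(-12\right) \left(-5 + 2 \left(1 - 12\right)^{2}\right)\right) + 2 \cdot 52\right) = \left(6002 - 7485\right) + \left(\left(1 + \frac{1}{3} \left(-12\right) \left(-5 + 2 \left(-11\right)^{2}\right)\right) + 104\right) = -1483 + \left(\left(1 + \frac{1}{3} \left(-12\right) \left(-5 + 2 \cdot 121\right)\right) + 104\right) = -1483 + \left(\left(1 + \frac{1}{3} \left(-12\right) \left(-5 + 242\right)\right) + 104\right) = -1483 + \left(\left(1 + \frac{1}{3} \left(-12\right) 237\right) + 104\right) = -1483 + \left(\left(1 - 948\right) + 104\right) = -1483 + \left(-947 + 104\right) = -1483 - 843 = -2326$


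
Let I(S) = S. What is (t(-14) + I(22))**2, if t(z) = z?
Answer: 64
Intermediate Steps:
(t(-14) + I(22))**2 = (-14 + 22)**2 = 8**2 = 64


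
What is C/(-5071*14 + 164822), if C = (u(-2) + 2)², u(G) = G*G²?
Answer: 3/7819 ≈ 0.00038368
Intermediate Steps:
u(G) = G³
C = 36 (C = ((-2)³ + 2)² = (-8 + 2)² = (-6)² = 36)
C/(-5071*14 + 164822) = 36/(-5071*14 + 164822) = 36/(-70994 + 164822) = 36/93828 = 36*(1/93828) = 3/7819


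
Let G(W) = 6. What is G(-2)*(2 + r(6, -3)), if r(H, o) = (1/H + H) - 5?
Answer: 19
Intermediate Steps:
r(H, o) = -5 + H + 1/H (r(H, o) = (H + 1/H) - 5 = -5 + H + 1/H)
G(-2)*(2 + r(6, -3)) = 6*(2 + (-5 + 6 + 1/6)) = 6*(2 + (-5 + 6 + ⅙)) = 6*(2 + 7/6) = 6*(19/6) = 19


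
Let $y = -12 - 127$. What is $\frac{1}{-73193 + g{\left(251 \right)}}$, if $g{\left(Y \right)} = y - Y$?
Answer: $- \frac{1}{73583} \approx -1.359 \cdot 10^{-5}$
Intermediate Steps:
$y = -139$
$g{\left(Y \right)} = -139 - Y$
$\frac{1}{-73193 + g{\left(251 \right)}} = \frac{1}{-73193 - 390} = \frac{1}{-73583} = - \frac{1}{73583}$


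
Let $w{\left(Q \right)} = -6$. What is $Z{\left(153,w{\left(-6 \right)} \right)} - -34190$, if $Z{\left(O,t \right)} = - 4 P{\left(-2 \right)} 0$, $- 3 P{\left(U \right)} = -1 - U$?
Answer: $34190$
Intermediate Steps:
$P{\left(U \right)} = \frac{1}{3} + \frac{U}{3}$ ($P{\left(U \right)} = - \frac{-1 - U}{3} = \frac{1}{3} + \frac{U}{3}$)
$Z{\left(O,t \right)} = 0$ ($Z{\left(O,t \right)} = - 4 \left(\frac{1}{3} + \frac{1}{3} \left(-2\right)\right) 0 = - 4 \left(\frac{1}{3} - \frac{2}{3}\right) 0 = \left(-4\right) \left(- \frac{1}{3}\right) 0 = \frac{4}{3} \cdot 0 = 0$)
$Z{\left(153,w{\left(-6 \right)} \right)} - -34190 = 0 - -34190 = 0 + 34190 = 34190$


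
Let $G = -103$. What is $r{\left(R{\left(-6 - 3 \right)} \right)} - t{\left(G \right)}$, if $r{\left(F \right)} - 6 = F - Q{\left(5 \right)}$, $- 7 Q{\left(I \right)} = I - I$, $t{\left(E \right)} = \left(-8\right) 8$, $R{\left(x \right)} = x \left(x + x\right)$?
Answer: $232$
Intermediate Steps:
$R{\left(x \right)} = 2 x^{2}$ ($R{\left(x \right)} = x 2 x = 2 x^{2}$)
$t{\left(E \right)} = -64$
$Q{\left(I \right)} = 0$ ($Q{\left(I \right)} = - \frac{I - I}{7} = \left(- \frac{1}{7}\right) 0 = 0$)
$r{\left(F \right)} = 6 + F$ ($r{\left(F \right)} = 6 + \left(F - 0\right) = 6 + \left(F + 0\right) = 6 + F$)
$r{\left(R{\left(-6 - 3 \right)} \right)} - t{\left(G \right)} = \left(6 + 2 \left(-6 - 3\right)^{2}\right) - -64 = \left(6 + 2 \left(-9\right)^{2}\right) + 64 = \left(6 + 2 \cdot 81\right) + 64 = \left(6 + 162\right) + 64 = 168 + 64 = 232$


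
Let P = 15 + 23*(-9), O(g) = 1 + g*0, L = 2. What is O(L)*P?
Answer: -192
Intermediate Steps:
O(g) = 1 (O(g) = 1 + 0 = 1)
P = -192 (P = 15 - 207 = -192)
O(L)*P = 1*(-192) = -192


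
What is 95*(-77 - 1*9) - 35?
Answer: -8205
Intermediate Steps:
95*(-77 - 1*9) - 35 = 95*(-77 - 9) - 35 = 95*(-86) - 35 = -8170 - 35 = -8205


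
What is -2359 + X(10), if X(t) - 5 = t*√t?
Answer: -2354 + 10*√10 ≈ -2322.4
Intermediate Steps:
X(t) = 5 + t^(3/2) (X(t) = 5 + t*√t = 5 + t^(3/2))
-2359 + X(10) = -2359 + (5 + 10^(3/2)) = -2359 + (5 + 10*√10) = -2354 + 10*√10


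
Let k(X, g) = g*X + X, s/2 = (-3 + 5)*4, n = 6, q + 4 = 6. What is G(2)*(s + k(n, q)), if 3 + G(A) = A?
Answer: -34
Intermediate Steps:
q = 2 (q = -4 + 6 = 2)
G(A) = -3 + A
s = 16 (s = 2*((-3 + 5)*4) = 2*(2*4) = 2*8 = 16)
k(X, g) = X + X*g (k(X, g) = X*g + X = X + X*g)
G(2)*(s + k(n, q)) = (-3 + 2)*(16 + 6*(1 + 2)) = -(16 + 6*3) = -(16 + 18) = -1*34 = -34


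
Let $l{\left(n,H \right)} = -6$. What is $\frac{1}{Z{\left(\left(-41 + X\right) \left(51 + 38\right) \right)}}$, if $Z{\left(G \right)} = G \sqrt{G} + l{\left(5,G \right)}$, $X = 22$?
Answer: $\frac{i}{- 6 i + 1691 \sqrt{1691}} \approx -1.2409 \cdot 10^{-9} + 1.4381 \cdot 10^{-5} i$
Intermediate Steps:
$Z{\left(G \right)} = -6 + G^{\frac{3}{2}}$ ($Z{\left(G \right)} = G \sqrt{G} - 6 = G^{\frac{3}{2}} - 6 = -6 + G^{\frac{3}{2}}$)
$\frac{1}{Z{\left(\left(-41 + X\right) \left(51 + 38\right) \right)}} = \frac{1}{-6 + \left(\left(-41 + 22\right) \left(51 + 38\right)\right)^{\frac{3}{2}}} = \frac{1}{-6 + \left(\left(-19\right) 89\right)^{\frac{3}{2}}} = \frac{1}{-6 + \left(-1691\right)^{\frac{3}{2}}} = \frac{1}{-6 - 1691 i \sqrt{1691}}$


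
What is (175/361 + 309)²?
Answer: 12482252176/130321 ≈ 95781.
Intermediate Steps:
(175/361 + 309)² = (111724/361)² = 12482252176/130321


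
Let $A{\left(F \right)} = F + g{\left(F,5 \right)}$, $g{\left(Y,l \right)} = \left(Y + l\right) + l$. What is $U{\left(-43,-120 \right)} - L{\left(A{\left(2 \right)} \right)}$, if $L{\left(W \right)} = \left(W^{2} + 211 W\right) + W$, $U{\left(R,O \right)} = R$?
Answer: $-3207$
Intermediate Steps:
$g{\left(Y,l \right)} = Y + 2 l$
$A{\left(F \right)} = 10 + 2 F$ ($A{\left(F \right)} = F + \left(F + 2 \cdot 5\right) = F + \left(F + 10\right) = F + \left(10 + F\right) = 10 + 2 F$)
$L{\left(W \right)} = W^{2} + 212 W$
$U{\left(-43,-120 \right)} - L{\left(A{\left(2 \right)} \right)} = -43 - \left(10 + 2 \cdot 2\right) \left(212 + \left(10 + 2 \cdot 2\right)\right) = -43 - \left(10 + 4\right) \left(212 + \left(10 + 4\right)\right) = -43 - 14 \left(212 + 14\right) = -43 - 14 \cdot 226 = -43 - 3164 = -3207$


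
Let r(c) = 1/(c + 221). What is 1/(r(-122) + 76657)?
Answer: 99/7589044 ≈ 1.3045e-5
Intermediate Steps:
r(c) = 1/(221 + c)
1/(r(-122) + 76657) = 1/(1/(221 - 122) + 76657) = 1/(1/99 + 76657) = 1/(7589044/99) = 99/7589044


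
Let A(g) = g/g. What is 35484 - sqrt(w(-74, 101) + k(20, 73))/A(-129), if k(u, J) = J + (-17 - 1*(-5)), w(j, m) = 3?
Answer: 35476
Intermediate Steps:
k(u, J) = -12 + J (k(u, J) = J + (-17 + 5) = J - 12 = -12 + J)
A(g) = 1
35484 - sqrt(w(-74, 101) + k(20, 73))/A(-129) = 35484 - sqrt(3 + (-12 + 73))/1 = 35484 - sqrt(3 + 61) = 35484 - sqrt(64) = 35484 - 8 = 35476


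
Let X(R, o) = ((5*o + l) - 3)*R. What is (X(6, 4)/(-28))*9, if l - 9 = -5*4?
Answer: -81/7 ≈ -11.571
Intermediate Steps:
l = -11 (l = 9 - 5*4 = 9 - 20 = -11)
X(R, o) = R*(-14 + 5*o) (X(R, o) = ((5*o - 11) - 3)*R = ((-11 + 5*o) - 3)*R = (-14 + 5*o)*R = R*(-14 + 5*o))
(X(6, 4)/(-28))*9 = ((6*(-14 + 5*4))/(-28))*9 = ((6*(-14 + 20))*(-1/28))*9 = ((6*6)*(-1/28))*9 = (36*(-1/28))*9 = -9/7*9 = -81/7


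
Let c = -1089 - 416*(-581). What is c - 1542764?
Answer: -1302157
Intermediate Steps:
c = 240607 (c = -1089 + 241696 = 240607)
c - 1542764 = 240607 - 1542764 = -1302157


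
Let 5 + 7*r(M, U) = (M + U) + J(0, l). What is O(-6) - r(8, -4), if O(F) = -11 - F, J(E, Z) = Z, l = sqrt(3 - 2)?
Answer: -5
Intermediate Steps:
l = 1 (l = sqrt(1) = 1)
r(M, U) = -4/7 + M/7 + U/7 (r(M, U) = -5/7 + ((M + U) + 1)/7 = -5/7 + (1 + M + U)/7 = -5/7 + (1/7 + M/7 + U/7) = -4/7 + M/7 + U/7)
O(-6) - r(8, -4) = (-11 - 1*(-6)) - (-4/7 + (1/7)*8 + (1/7)*(-4)) = (-11 + 6) - (-4/7 + 8/7 - 4/7) = -5 - 1*0 = -5 + 0 = -5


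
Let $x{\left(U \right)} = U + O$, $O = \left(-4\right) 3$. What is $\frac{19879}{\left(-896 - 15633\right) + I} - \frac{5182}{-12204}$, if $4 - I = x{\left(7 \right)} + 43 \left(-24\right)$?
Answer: $- \frac{40586125}{47253888} \approx -0.8589$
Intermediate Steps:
$O = -12$
$x{\left(U \right)} = -12 + U$ ($x{\left(U \right)} = U - 12 = -12 + U$)
$I = 1041$ ($I = 4 - \left(\left(-12 + 7\right) + 43 \left(-24\right)\right) = 4 - \left(-5 - 1032\right) = 4 - -1037 = 4 + 1037 = 1041$)
$\frac{19879}{\left(-896 - 15633\right) + I} - \frac{5182}{-12204} = \frac{19879}{\left(-896 - 15633\right) + 1041} - \frac{5182}{-12204} = \frac{19879}{-16529 + 1041} - - \frac{2591}{6102} = \frac{19879}{-15488} + \frac{2591}{6102} = 19879 \left(- \frac{1}{15488}\right) + \frac{2591}{6102} = - \frac{19879}{15488} + \frac{2591}{6102} = - \frac{40586125}{47253888}$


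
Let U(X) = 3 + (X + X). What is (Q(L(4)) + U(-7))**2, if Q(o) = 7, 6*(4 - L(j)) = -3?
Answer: 16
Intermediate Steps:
L(j) = 9/2 (L(j) = 4 - 1/6*(-3) = 4 + 1/2 = 9/2)
U(X) = 3 + 2*X
(Q(L(4)) + U(-7))**2 = (7 + (3 + 2*(-7)))**2 = (7 + (3 - 14))**2 = (7 - 11)**2 = (-4)**2 = 16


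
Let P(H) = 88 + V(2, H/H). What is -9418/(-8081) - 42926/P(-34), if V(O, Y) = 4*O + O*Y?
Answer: -172981021/395969 ≈ -436.85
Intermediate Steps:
P(H) = 98 (P(H) = 88 + 2*(4 + H/H) = 88 + 2*(4 + 1) = 88 + 2*5 = 88 + 10 = 98)
-9418/(-8081) - 42926/P(-34) = -9418/(-8081) - 42926/98 = -9418*(-1/8081) - 42926*1/98 = 9418/8081 - 21463/49 = -172981021/395969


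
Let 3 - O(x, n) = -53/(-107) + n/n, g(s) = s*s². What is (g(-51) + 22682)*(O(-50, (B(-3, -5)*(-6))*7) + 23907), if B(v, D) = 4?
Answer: -281323795490/107 ≈ -2.6292e+9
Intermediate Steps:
g(s) = s³
O(x, n) = 161/107 (O(x, n) = 3 - (-53/(-107) + n/n) = 3 - (-53*(-1/107) + 1) = 3 - (53/107 + 1) = 3 - 1*160/107 = 3 - 160/107 = 161/107)
(g(-51) + 22682)*(O(-50, (B(-3, -5)*(-6))*7) + 23907) = ((-51)³ + 22682)*(161/107 + 23907) = (-132651 + 22682)*(2558210/107) = -109969*2558210/107 = -281323795490/107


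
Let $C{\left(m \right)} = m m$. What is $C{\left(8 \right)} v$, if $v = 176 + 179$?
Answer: $22720$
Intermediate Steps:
$C{\left(m \right)} = m^{2}$
$v = 355$
$C{\left(8 \right)} v = 8^{2} \cdot 355 = 64 \cdot 355 = 22720$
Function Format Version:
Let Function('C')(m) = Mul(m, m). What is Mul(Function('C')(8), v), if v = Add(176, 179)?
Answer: 22720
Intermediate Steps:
Function('C')(m) = Pow(m, 2)
v = 355
Mul(Function('C')(8), v) = Mul(Pow(8, 2), 355) = Mul(64, 355) = 22720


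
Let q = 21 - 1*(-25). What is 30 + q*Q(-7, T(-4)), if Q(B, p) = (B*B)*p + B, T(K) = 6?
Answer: 13232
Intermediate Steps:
q = 46 (q = 21 + 25 = 46)
Q(B, p) = B + p*B² (Q(B, p) = B²*p + B = p*B² + B = B + p*B²)
30 + q*Q(-7, T(-4)) = 30 + 46*(-7*(1 - 7*6)) = 30 + 46*(-7*(1 - 42)) = 30 + 46*(-7*(-41)) = 30 + 46*287 = 30 + 13202 = 13232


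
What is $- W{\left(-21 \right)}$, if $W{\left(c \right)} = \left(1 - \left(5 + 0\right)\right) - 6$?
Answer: $10$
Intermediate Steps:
$W{\left(c \right)} = -10$ ($W{\left(c \right)} = \left(1 - 5\right) - 6 = -4 - 6 = -10$)
$- W{\left(-21 \right)} = \left(-1\right) \left(-10\right) = 10$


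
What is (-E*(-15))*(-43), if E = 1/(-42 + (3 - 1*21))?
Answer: 43/4 ≈ 10.750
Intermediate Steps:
E = -1/60 (E = 1/(-42 + (3 - 21)) = 1/(-42 - 18) = 1/(-60) = -1/60 ≈ -0.016667)
(-E*(-15))*(-43) = (-1*(-1/60)*(-15))*(-43) = ((1/60)*(-15))*(-43) = -¼*(-43) = 43/4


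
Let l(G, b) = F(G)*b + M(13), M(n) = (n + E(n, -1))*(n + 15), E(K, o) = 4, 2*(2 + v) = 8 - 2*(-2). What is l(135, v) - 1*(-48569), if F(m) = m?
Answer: 49585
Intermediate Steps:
v = 4 (v = -2 + (8 - 2*(-2))/2 = -2 + (8 + 4)/2 = -2 + (½)*12 = -2 + 6 = 4)
M(n) = (4 + n)*(15 + n) (M(n) = (n + 4)*(n + 15) = (4 + n)*(15 + n))
l(G, b) = 476 + G*b (l(G, b) = G*b + (60 + 13² + 19*13) = G*b + (60 + 169 + 247) = G*b + 476 = 476 + G*b)
l(135, v) - 1*(-48569) = (476 + 135*4) - 1*(-48569) = (476 + 540) + 48569 = 1016 + 48569 = 49585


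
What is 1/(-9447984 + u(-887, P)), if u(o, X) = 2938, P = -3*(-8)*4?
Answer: -1/9445046 ≈ -1.0588e-7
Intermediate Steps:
P = 96 (P = 24*4 = 96)
1/(-9447984 + u(-887, P)) = 1/(-9447984 + 2938) = 1/(-9445046) = -1/9445046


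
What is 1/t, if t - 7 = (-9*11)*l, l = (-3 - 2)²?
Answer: -1/2468 ≈ -0.00040519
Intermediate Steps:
l = 25 (l = (-5)² = 25)
t = -2468 (t = 7 - 9*11*25 = 7 - 99*25 = 7 - 2475 = -2468)
1/t = 1/(-2468) = -1/2468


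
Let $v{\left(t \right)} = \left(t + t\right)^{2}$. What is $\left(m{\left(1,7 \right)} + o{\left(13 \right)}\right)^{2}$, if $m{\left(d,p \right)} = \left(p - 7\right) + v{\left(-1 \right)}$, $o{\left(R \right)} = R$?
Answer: $289$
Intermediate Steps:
$v{\left(t \right)} = 4 t^{2}$ ($v{\left(t \right)} = \left(2 t\right)^{2} = 4 t^{2}$)
$m{\left(d,p \right)} = -3 + p$ ($m{\left(d,p \right)} = \left(p - 7\right) + 4 \left(-1\right)^{2} = \left(-7 + p\right) + 4 \cdot 1 = \left(-7 + p\right) + 4 = -3 + p$)
$\left(m{\left(1,7 \right)} + o{\left(13 \right)}\right)^{2} = \left(\left(-3 + 7\right) + 13\right)^{2} = \left(4 + 13\right)^{2} = 17^{2} = 289$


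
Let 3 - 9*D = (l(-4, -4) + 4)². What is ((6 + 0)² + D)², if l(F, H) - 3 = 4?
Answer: 42436/81 ≈ 523.90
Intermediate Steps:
l(F, H) = 7 (l(F, H) = 3 + 4 = 7)
D = -118/9 (D = ⅓ - (7 + 4)²/9 = ⅓ - ⅑*11² = ⅓ - ⅑*121 = ⅓ - 121/9 = -118/9 ≈ -13.111)
((6 + 0)² + D)² = ((6 + 0)² - 118/9)² = (6² - 118/9)² = (36 - 118/9)² = (206/9)² = 42436/81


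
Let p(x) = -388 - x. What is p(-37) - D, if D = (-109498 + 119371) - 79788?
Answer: 69564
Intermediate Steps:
D = -69915 (D = 9873 - 79788 = -69915)
p(-37) - D = (-388 - 1*(-37)) - 1*(-69915) = (-388 + 37) + 69915 = -351 + 69915 = 69564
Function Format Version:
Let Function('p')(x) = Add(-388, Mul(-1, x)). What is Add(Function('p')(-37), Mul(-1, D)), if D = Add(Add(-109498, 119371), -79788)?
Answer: 69564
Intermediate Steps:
D = -69915 (D = Add(9873, -79788) = -69915)
Add(Function('p')(-37), Mul(-1, D)) = Add(Add(-388, Mul(-1, -37)), Mul(-1, -69915)) = Add(Add(-388, 37), 69915) = Add(-351, 69915) = 69564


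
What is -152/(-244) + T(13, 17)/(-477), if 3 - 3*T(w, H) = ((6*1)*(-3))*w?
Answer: 13307/29097 ≈ 0.45733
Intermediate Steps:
T(w, H) = 1 + 6*w (T(w, H) = 1 - (6*1)*(-3)*w/3 = 1 - 6*(-3)*w/3 = 1 - (-6)*w = 1 + 6*w)
-152/(-244) + T(13, 17)/(-477) = -152/(-244) + (1 + 6*13)/(-477) = -152*(-1/244) + (1 + 78)*(-1/477) = 38/61 + 79*(-1/477) = 38/61 - 79/477 = 13307/29097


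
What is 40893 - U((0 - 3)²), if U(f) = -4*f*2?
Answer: 40965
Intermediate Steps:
U(f) = -8*f
40893 - U((0 - 3)²) = 40893 - (-8)*(0 - 3)² = 40893 - (-8)*(-3)² = 40893 - (-8)*9 = 40893 - 1*(-72) = 40893 + 72 = 40965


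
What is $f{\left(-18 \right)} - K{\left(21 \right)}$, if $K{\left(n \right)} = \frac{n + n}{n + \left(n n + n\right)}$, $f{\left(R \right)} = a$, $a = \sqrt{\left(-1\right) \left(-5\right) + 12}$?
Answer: $- \frac{2}{23} + \sqrt{17} \approx 4.0361$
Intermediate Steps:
$a = \sqrt{17}$ ($a = \sqrt{5 + 12} = \sqrt{17} \approx 4.1231$)
$f{\left(R \right)} = \sqrt{17}$
$K{\left(n \right)} = \frac{2 n}{n^{2} + 2 n}$ ($K{\left(n \right)} = \frac{2 n}{n + \left(n^{2} + n\right)} = \frac{2 n}{n + \left(n + n^{2}\right)} = \frac{2 n}{n^{2} + 2 n}$)
$f{\left(-18 \right)} - K{\left(21 \right)} = \sqrt{17} - \frac{2}{2 + 21} = \sqrt{17} - \frac{2}{23} = - \frac{2}{23} + \sqrt{17}$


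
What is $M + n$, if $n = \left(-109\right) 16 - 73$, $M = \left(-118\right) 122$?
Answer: $-16213$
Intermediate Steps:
$M = -14396$
$n = -1817$ ($n = -1744 - 73 = -1817$)
$M + n = -14396 - 1817 = -16213$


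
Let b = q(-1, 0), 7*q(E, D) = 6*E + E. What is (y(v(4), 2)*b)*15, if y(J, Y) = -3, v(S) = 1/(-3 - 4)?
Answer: 45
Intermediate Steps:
v(S) = -⅐ (v(S) = 1/(-7) = -⅐)
q(E, D) = E (q(E, D) = (6*E + E)/7 = (7*E)/7 = E)
b = -1
(y(v(4), 2)*b)*15 = -3*(-1)*15 = 3*15 = 45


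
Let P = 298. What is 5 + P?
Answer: 303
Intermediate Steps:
5 + P = 5 + 298 = 303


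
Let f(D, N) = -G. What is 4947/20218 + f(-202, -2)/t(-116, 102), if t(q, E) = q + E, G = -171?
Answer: -847005/70763 ≈ -11.970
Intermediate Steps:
f(D, N) = 171 (f(D, N) = -1*(-171) = 171)
t(q, E) = E + q
4947/20218 + f(-202, -2)/t(-116, 102) = 4947/20218 + 171/(102 - 116) = 4947*(1/20218) + 171/(-14) = 4947/20218 + 171*(-1/14) = 4947/20218 - 171/14 = -847005/70763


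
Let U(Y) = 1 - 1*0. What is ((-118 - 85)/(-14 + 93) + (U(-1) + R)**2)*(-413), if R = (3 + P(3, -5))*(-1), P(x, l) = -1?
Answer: 51212/79 ≈ 648.25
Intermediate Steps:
R = -2 (R = (3 - 1)*(-1) = 2*(-1) = -2)
U(Y) = 1 (U(Y) = 1 + 0 = 1)
((-118 - 85)/(-14 + 93) + (U(-1) + R)**2)*(-413) = ((-118 - 85)/(-14 + 93) + (1 - 2)**2)*(-413) = (-203/79 + (-1)**2)*(-413) = (-203*1/79 + 1)*(-413) = (-203/79 + 1)*(-413) = -124/79*(-413) = 51212/79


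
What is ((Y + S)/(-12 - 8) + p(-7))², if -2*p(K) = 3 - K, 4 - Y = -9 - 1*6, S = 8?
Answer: 16129/400 ≈ 40.323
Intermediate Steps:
Y = 19 (Y = 4 - (-9 - 1*6) = 4 - (-9 - 6) = 4 - 1*(-15) = 4 + 15 = 19)
p(K) = -3/2 + K/2 (p(K) = -(3 - K)/2 = -3/2 + K/2)
((Y + S)/(-12 - 8) + p(-7))² = ((19 + 8)/(-12 - 8) + (-3/2 + (½)*(-7)))² = (27/(-20) + (-3/2 - 7/2))² = (27*(-1/20) - 5)² = (-27/20 - 5)² = (-127/20)² = 16129/400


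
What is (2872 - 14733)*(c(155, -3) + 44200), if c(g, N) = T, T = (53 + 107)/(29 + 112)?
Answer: -73922021960/141 ≈ -5.2427e+8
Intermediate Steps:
T = 160/141 ≈ 1.1348
c(g, N) = 160/141
(2872 - 14733)*(c(155, -3) + 44200) = (2872 - 14733)*(160/141 + 44200) = -11861*6232360/141 = -73922021960/141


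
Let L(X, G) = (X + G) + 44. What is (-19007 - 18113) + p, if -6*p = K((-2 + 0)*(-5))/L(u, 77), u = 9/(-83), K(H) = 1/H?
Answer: -22347724883/602040 ≈ -37120.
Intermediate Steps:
u = -9/83 (u = 9*(-1/83) = -9/83 ≈ -0.10843)
L(X, G) = 44 + G + X (L(X, G) = (G + X) + 44 = 44 + G + X)
p = -83/602040 (p = -1/(6*((-2 + 0)*(-5))*(44 + 77 - 9/83)) = -1/(6*((-2*(-5)))*10034/83) = -83/(6*10*10034) = -83/(60*10034) = -⅙*83/100340 = -83/602040 ≈ -0.00013786)
(-19007 - 18113) + p = (-19007 - 18113) - 83/602040 = -37120 - 83/602040 = -22347724883/602040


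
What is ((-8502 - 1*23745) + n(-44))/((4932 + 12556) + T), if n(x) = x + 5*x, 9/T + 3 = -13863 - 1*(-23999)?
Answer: -329433963/177205913 ≈ -1.8590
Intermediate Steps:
T = 9/10133 (T = 9/(-3 + (-13863 - 1*(-23999))) = 9/(-3 + (-13863 + 23999)) = 9/(-3 + 10136) = 9/10133 ≈ 0.00088819)
n(x) = 6*x
((-8502 - 1*23745) + n(-44))/((4932 + 12556) + T) = ((-8502 - 1*23745) + 6*(-44))/((4932 + 12556) + 9/10133) = ((-8502 - 23745) - 264)/(17488 + 9/10133) = (-32247 - 264)/(177205913/10133) = -32511*10133/177205913 = -329433963/177205913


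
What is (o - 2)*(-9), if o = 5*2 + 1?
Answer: -81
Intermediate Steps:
o = 11 (o = 10 + 1 = 11)
(o - 2)*(-9) = (11 - 2)*(-9) = 9*(-9) = -81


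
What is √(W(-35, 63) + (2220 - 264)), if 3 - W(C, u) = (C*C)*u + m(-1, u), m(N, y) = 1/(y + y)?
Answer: I*√132681038/42 ≈ 274.26*I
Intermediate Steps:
m(N, y) = 1/(2*y)
W(C, u) = 3 - 1/(2*u) - u*C² (W(C, u) = 3 - ((C*C)*u + 1/(2*u)) = 3 - (C²*u + 1/(2*u)) = 3 - (u*C² + 1/(2*u)) = 3 - (1/(2*u) + u*C²) = 3 + (-1/(2*u) - u*C²) = 3 - 1/(2*u) - u*C²)
√(W(-35, 63) + (2220 - 264)) = √((3 - ½/63 - 1*63*(-35)²) + (2220 - 264)) = √((3 - ½*1/63 - 1*63*1225) + 1956) = √((3 - 1/126 - 77175) + 1956) = √(-9723673/126 + 1956) = √(-9477217/126) = I*√132681038/42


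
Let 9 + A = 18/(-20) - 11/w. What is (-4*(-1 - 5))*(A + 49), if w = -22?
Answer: 4752/5 ≈ 950.40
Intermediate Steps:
A = -47/5 (A = -9 + (18/(-20) - 11/(-22)) = -9 + (18*(-1/20) - 11*(-1/22)) = -9 + (-9/10 + ½) = -9 - ⅖ = -47/5 ≈ -9.4000)
(-4*(-1 - 5))*(A + 49) = (-4*(-1 - 5))*(-47/5 + 49) = -4*(-6)*(198/5) = 24*(198/5) = 4752/5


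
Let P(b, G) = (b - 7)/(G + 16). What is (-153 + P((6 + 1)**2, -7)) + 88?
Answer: -181/3 ≈ -60.333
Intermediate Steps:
P(b, G) = (-7 + b)/(16 + G)
(-153 + P((6 + 1)**2, -7)) + 88 = (-153 + (-7 + (6 + 1)**2)/(16 - 7)) + 88 = (-153 + (-7 + 7**2)/9) + 88 = (-153 + (-7 + 49)/9) + 88 = (-153 + (1/9)*42) + 88 = (-153 + 14/3) + 88 = -445/3 + 88 = -181/3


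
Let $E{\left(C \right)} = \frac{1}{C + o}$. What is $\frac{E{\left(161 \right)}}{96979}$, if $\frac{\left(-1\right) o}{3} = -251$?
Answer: $\frac{1}{88638806} \approx 1.1282 \cdot 10^{-8}$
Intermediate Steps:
$o = 753$ ($o = \left(-3\right) \left(-251\right) = 753$)
$E{\left(C \right)} = \frac{1}{753 + C}$ ($E{\left(C \right)} = \frac{1}{C + 753} = \frac{1}{753 + C}$)
$\frac{E{\left(161 \right)}}{96979} = \frac{1}{\left(753 + 161\right) 96979} = \frac{1}{914} \cdot \frac{1}{96979} = \frac{1}{88638806}$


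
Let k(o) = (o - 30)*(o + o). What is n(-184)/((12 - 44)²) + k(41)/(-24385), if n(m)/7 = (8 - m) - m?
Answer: 7907209/3121280 ≈ 2.5333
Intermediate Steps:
n(m) = 56 - 14*m (n(m) = 7*((8 - m) - m) = 7*(8 - 2*m) = 56 - 14*m)
k(o) = 2*o*(-30 + o) (k(o) = (-30 + o)*(2*o) = 2*o*(-30 + o))
n(-184)/((12 - 44)²) + k(41)/(-24385) = (56 - 14*(-184))/((12 - 44)²) + (2*41*(-30 + 41))/(-24385) = (56 + 2576)/((-32)²) + (2*41*11)*(-1/24385) = 2632/1024 + 902*(-1/24385) = 2632*(1/1024) - 902/24385 = 329/128 - 902/24385 = 7907209/3121280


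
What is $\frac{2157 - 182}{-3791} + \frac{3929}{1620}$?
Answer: $\frac{11695339}{6141420} \approx 1.9043$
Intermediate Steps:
$\frac{2157 - 182}{-3791} + \frac{3929}{1620} = 1975 \left(- \frac{1}{3791}\right) + 3929 \cdot \frac{1}{1620} = - \frac{1975}{3791} + \frac{3929}{1620} = \frac{11695339}{6141420}$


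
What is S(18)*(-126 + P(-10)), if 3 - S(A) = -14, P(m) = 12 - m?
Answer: -1768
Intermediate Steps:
S(A) = 17 (S(A) = 3 - 1*(-14) = 3 + 14 = 17)
S(18)*(-126 + P(-10)) = 17*(-126 + (12 - 1*(-10))) = 17*(-126 + (12 + 10)) = 17*(-126 + 22) = 17*(-104) = -1768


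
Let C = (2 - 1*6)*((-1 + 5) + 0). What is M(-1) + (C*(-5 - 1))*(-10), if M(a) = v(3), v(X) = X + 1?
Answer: -956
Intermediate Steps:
v(X) = 1 + X
M(a) = 4 (M(a) = 1 + 3 = 4)
C = -16 (C = (2 - 6)*(4 + 0) = -4*4 = -16)
M(-1) + (C*(-5 - 1))*(-10) = 4 - 16*(-5 - 1)*(-10) = 4 - 16*(-6)*(-10) = 4 + 96*(-10) = 4 - 960 = -956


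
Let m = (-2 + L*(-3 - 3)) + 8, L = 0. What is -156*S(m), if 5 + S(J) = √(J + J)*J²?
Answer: 780 - 11232*√3 ≈ -18674.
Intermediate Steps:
m = 6 (m = (-2 + 0*(-3 - 3)) + 8 = (-2 + 0*(-6)) + 8 = (-2 + 0) + 8 = -2 + 8 = 6)
S(J) = -5 + √2*J^(5/2) (S(J) = -5 + √(J + J)*J² = -5 + √(2*J)*J² = -5 + (√2*√J)*J² = -5 + √2*J^(5/2))
-156*S(m) = -156*(-5 + √2*6^(5/2)) = -156*(-5 + √2*(36*√6)) = -156*(-5 + 72*√3) = 780 - 11232*√3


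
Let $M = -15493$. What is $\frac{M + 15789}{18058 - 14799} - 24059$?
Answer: $- \frac{78407985}{3259} \approx -24059.0$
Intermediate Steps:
$\frac{M + 15789}{18058 - 14799} - 24059 = \frac{-15493 + 15789}{18058 - 14799} - 24059 = \frac{296}{3259} - 24059 = - \frac{78407985}{3259}$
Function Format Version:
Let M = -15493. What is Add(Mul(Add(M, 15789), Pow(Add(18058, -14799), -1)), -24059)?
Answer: Rational(-78407985, 3259) ≈ -24059.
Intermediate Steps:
Add(Mul(Add(M, 15789), Pow(Add(18058, -14799), -1)), -24059) = Add(Mul(Add(-15493, 15789), Pow(Add(18058, -14799), -1)), -24059) = Add(Mul(296, Pow(3259, -1)), -24059) = Add(Mul(296, Rational(1, 3259)), -24059) = Add(Rational(296, 3259), -24059) = Rational(-78407985, 3259)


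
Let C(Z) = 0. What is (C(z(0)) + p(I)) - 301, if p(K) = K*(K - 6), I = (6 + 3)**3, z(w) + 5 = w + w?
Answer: 526766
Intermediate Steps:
z(w) = -5 + 2*w (z(w) = -5 + (w + w) = -5 + 2*w)
I = 729 (I = 9**3 = 729)
p(K) = K*(-6 + K)
(C(z(0)) + p(I)) - 301 = (0 + 729*(-6 + 729)) - 301 = (0 + 729*723) - 301 = (0 + 527067) - 301 = 527067 - 301 = 526766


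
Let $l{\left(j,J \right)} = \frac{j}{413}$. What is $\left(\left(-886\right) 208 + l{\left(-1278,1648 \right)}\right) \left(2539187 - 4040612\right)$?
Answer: $\frac{114276792916350}{413} \approx 2.767 \cdot 10^{11}$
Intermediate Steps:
$l{\left(j,J \right)} = \frac{j}{413}$ ($l{\left(j,J \right)} = j \frac{1}{413} = \frac{j}{413}$)
$\left(\left(-886\right) 208 + l{\left(-1278,1648 \right)}\right) \left(2539187 - 4040612\right) = \left(\left(-886\right) 208 + \frac{1}{413} \left(-1278\right)\right) \left(2539187 - 4040612\right) = \left(-184288 - \frac{1278}{413}\right) \left(-1501425\right) = \left(- \frac{76112222}{413}\right) \left(-1501425\right) = \frac{114276792916350}{413}$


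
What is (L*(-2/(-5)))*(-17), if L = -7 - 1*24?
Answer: 1054/5 ≈ 210.80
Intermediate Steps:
L = -31 (L = -7 - 24 = -31)
(L*(-2/(-5)))*(-17) = -(-62)/(-5)*(-17) = -(-62)*(-1)/5*(-17) = -31*⅖*(-17) = -62/5*(-17) = 1054/5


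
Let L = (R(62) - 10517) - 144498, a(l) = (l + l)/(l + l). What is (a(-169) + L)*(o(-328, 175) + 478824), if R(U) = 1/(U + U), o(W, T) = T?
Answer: -9207191843265/124 ≈ -7.4252e+10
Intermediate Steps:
a(l) = 1 (a(l) = (2*l)/((2*l)) = (2*l)*(1/(2*l)) = 1)
R(U) = 1/(2*U)
L = -19221859/124 (L = ((½)/62 - 10517) - 144498 = ((½)*(1/62) - 10517) - 144498 = (1/124 - 10517) - 144498 = -1304107/124 - 144498 = -19221859/124 ≈ -1.5502e+5)
(a(-169) + L)*(o(-328, 175) + 478824) = (1 - 19221859/124)*(175 + 478824) = -19221735/124*478999 = -9207191843265/124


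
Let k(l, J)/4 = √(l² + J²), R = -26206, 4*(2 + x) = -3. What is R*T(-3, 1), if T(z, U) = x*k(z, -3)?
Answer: 864798*√2 ≈ 1.2230e+6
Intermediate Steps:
x = -11/4 (x = -2 + (¼)*(-3) = -2 - ¾ = -11/4 ≈ -2.7500)
k(l, J) = 4*√(J² + l²) (k(l, J) = 4*√(l² + J²) = 4*√(J² + l²))
T(z, U) = -11*√(9 + z²) (T(z, U) = -11*√((-3)² + z²) = -11*√(9 + z²))
R*T(-3, 1) = -(-288266)*√(9 + (-3)²) = -(-288266)*√(9 + 9) = -(-288266)*√18 = -(-288266)*3*√2 = -(-864798)*√2 = 864798*√2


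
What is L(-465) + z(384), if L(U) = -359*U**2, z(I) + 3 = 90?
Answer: -77624688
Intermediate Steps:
z(I) = 87 (z(I) = -3 + 90 = 87)
L(-465) + z(384) = -359*(-465)**2 + 87 = -359*216225 + 87 = -77624775 + 87 = -77624688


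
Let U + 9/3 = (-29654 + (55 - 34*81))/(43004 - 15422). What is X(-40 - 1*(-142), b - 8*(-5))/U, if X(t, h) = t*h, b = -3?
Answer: -104094468/115099 ≈ -904.39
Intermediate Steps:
U = -115099/27582 (U = -3 + (-29654 + (55 - 34*81))/(43004 - 15422) = -3 + (-29654 + (55 - 2754))/27582 = -3 + (-29654 - 2699)*(1/27582) = -3 - 32353*1/27582 = -3 - 32353/27582 = -115099/27582 ≈ -4.1730)
X(t, h) = h*t
X(-40 - 1*(-142), b - 8*(-5))/U = ((-3 - 8*(-5))*(-40 - 1*(-142)))/(-115099/27582) = ((-3 + 40)*(-40 + 142))*(-27582/115099) = (37*102)*(-27582/115099) = 3774*(-27582/115099) = -104094468/115099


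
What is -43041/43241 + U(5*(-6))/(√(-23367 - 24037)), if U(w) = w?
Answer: -43041/43241 + 15*I*√11851/11851 ≈ -0.99537 + 0.13779*I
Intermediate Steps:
-43041/43241 + U(5*(-6))/(√(-23367 - 24037)) = -43041/43241 + (5*(-6))/(√(-23367 - 24037)) = -43041*1/43241 - 30*(-I*√11851/23702) = -43041/43241 - 30*(-I*√11851/23702) = -43041/43241 - (-15)*I*√11851/11851 = -43041/43241 + 15*I*√11851/11851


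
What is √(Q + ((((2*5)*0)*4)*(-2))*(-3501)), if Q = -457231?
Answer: I*√457231 ≈ 676.19*I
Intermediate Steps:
√(Q + ((((2*5)*0)*4)*(-2))*(-3501)) = √(-457231 + ((((2*5)*0)*4)*(-2))*(-3501)) = √(-457231 + (((10*0)*4)*(-2))*(-3501)) = √(-457231 + ((0*4)*(-2))*(-3501)) = √(-457231 + (0*(-2))*(-3501)) = √(-457231 + 0*(-3501)) = √(-457231 + 0) = √(-457231) = I*√457231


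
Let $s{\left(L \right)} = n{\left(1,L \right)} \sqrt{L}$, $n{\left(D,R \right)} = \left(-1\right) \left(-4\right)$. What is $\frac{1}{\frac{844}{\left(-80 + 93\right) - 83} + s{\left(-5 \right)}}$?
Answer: $- \frac{7385}{138042} - \frac{1225 i \sqrt{5}}{69021} \approx -0.053498 - 0.039686 i$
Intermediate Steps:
$n{\left(D,R \right)} = 4$
$s{\left(L \right)} = 4 \sqrt{L}$
$\frac{1}{\frac{844}{\left(-80 + 93\right) - 83} + s{\left(-5 \right)}} = \frac{1}{\frac{844}{\left(-80 + 93\right) - 83} + 4 \sqrt{-5}} = \frac{1}{\frac{844}{13 - 83} + 4 i \sqrt{5}} = \frac{1}{\frac{844}{-70} + 4 i \sqrt{5}} = \frac{1}{844 \left(- \frac{1}{70}\right) + 4 i \sqrt{5}} = \frac{1}{- \frac{422}{35} + 4 i \sqrt{5}}$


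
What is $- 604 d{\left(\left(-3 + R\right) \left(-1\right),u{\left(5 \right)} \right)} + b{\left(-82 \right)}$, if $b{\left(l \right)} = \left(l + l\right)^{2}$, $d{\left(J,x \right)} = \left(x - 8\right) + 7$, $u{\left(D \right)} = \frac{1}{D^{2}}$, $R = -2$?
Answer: $\frac{686896}{25} \approx 27476.0$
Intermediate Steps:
$u{\left(D \right)} = \frac{1}{D^{2}}$
$d{\left(J,x \right)} = -1 + x$ ($d{\left(J,x \right)} = \left(-8 + x\right) + 7 = -1 + x$)
$b{\left(l \right)} = 4 l^{2}$ ($b{\left(l \right)} = \left(2 l\right)^{2} = 4 l^{2}$)
$- 604 d{\left(\left(-3 + R\right) \left(-1\right),u{\left(5 \right)} \right)} + b{\left(-82 \right)} = - 604 \left(-1 + \frac{1}{25}\right) + 4 \left(-82\right)^{2} = - 604 \left(-1 + \frac{1}{25}\right) + 4 \cdot 6724 = \left(-604\right) \left(- \frac{24}{25}\right) + 26896 = \frac{14496}{25} + 26896 = \frac{686896}{25}$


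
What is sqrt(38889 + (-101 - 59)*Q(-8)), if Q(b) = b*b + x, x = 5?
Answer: sqrt(27849) ≈ 166.88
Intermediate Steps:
Q(b) = 5 + b**2 (Q(b) = b*b + 5 = b**2 + 5 = 5 + b**2)
sqrt(38889 + (-101 - 59)*Q(-8)) = sqrt(38889 + (-101 - 59)*(5 + (-8)**2)) = sqrt(38889 - 160*(5 + 64)) = sqrt(38889 - 160*69) = sqrt(38889 - 11040) = sqrt(27849)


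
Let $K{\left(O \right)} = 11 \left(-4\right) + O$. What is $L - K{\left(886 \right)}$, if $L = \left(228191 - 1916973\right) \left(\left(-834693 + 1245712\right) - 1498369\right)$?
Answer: $1836297106858$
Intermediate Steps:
$K{\left(O \right)} = -44 + O$
$L = 1836297107700$ ($L = \left(228191 - 1916973\right) \left(411019 - 1498369\right) = \left(-1688782\right) \left(-1087350\right) = 1836297107700$)
$L - K{\left(886 \right)} = 1836297107700 - \left(-44 + 886\right) = 1836297107700 - 842 = 1836297106858$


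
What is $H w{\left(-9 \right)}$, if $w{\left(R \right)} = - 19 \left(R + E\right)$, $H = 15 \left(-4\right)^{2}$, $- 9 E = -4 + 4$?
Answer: $41040$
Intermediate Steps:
$E = 0$ ($E = - \frac{-4 + 4}{9} = \left(- \frac{1}{9}\right) 0 = 0$)
$H = 240$ ($H = 15 \cdot 16 = 240$)
$w{\left(R \right)} = - 19 R$ ($w{\left(R \right)} = - 19 \left(R + 0\right) = - 19 R$)
$H w{\left(-9 \right)} = 240 \left(\left(-19\right) \left(-9\right)\right) = 240 \cdot 171 = 41040$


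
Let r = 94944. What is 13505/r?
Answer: 13505/94944 ≈ 0.14224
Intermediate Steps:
13505/r = 13505/94944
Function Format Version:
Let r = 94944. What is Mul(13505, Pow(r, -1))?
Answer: Rational(13505, 94944) ≈ 0.14224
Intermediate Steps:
Mul(13505, Pow(r, -1)) = Mul(13505, Pow(94944, -1)) = Mul(13505, Rational(1, 94944)) = Rational(13505, 94944)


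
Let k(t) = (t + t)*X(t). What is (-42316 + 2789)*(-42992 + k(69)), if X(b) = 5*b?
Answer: -182535686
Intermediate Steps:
k(t) = 10*t² (k(t) = (t + t)*(5*t) = (2*t)*(5*t) = 10*t²)
(-42316 + 2789)*(-42992 + k(69)) = (-42316 + 2789)*(-42992 + 10*69²) = -39527*(-42992 + 10*4761) = -39527*(-42992 + 47610) = -39527*4618 = -182535686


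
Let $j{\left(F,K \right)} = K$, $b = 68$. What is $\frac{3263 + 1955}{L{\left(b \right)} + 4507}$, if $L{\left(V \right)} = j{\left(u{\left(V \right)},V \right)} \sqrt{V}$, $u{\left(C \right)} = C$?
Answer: $\frac{23517526}{19998617} - \frac{709648 \sqrt{17}}{19998617} \approx 1.0296$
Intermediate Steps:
$L{\left(V \right)} = V^{\frac{3}{2}}$ ($L{\left(V \right)} = V \sqrt{V} = V^{\frac{3}{2}}$)
$\frac{3263 + 1955}{L{\left(b \right)} + 4507} = \frac{3263 + 1955}{68^{\frac{3}{2}} + 4507} = \frac{5218}{136 \sqrt{17} + 4507} = \frac{5218}{4507 + 136 \sqrt{17}}$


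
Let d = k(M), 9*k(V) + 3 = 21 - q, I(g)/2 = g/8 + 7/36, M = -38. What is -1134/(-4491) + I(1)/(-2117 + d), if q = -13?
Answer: 9575611/37967912 ≈ 0.25220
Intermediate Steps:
I(g) = 7/18 + g/4 (I(g) = 2*(g/8 + 7/36) = 2*(7/36 + g/8) = 7/18 + g/4)
k(V) = 31/9 (k(V) = -⅓ + (21 - 1*(-13))/9 = -⅓ + (21 + 13)/9 = -⅓ + (⅑)*34 = -⅓ + 34/9 = 31/9)
d = 31/9 ≈ 3.4444
-1134/(-4491) + I(1)/(-2117 + d) = -1134/(-4491) + (7/18 + (¼)*1)/(-2117 + 31/9) = -1134*(-1/4491) + (7/18 + ¼)/(-19022/9) = 126/499 + (23/36)*(-9/19022) = 126/499 - 23/76088 = 9575611/37967912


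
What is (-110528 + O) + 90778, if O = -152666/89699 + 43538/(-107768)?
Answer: -5024666421225/254386364 ≈ -19752.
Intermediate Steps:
O = -535732225/254386364 (O = -152666*1/89699 + 43538*(-1/107768) = -152666/89699 - 21769/53884 = -535732225/254386364 ≈ -2.1060)
(-110528 + O) + 90778 = (-110528 - 535732225/254386364) + 90778 = -28117351772417/254386364 + 90778 = -5024666421225/254386364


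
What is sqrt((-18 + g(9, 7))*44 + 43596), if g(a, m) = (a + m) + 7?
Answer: 2*sqrt(10954) ≈ 209.32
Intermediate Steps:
g(a, m) = 7 + a + m
sqrt((-18 + g(9, 7))*44 + 43596) = sqrt((-18 + (7 + 9 + 7))*44 + 43596) = sqrt((-18 + 23)*44 + 43596) = sqrt(5*44 + 43596) = sqrt(220 + 43596) = sqrt(43816) = 2*sqrt(10954)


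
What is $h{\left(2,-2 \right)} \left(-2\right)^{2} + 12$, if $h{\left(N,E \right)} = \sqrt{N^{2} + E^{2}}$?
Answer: $12 + 8 \sqrt{2} \approx 23.314$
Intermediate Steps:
$h{\left(N,E \right)} = \sqrt{E^{2} + N^{2}}$
$h{\left(2,-2 \right)} \left(-2\right)^{2} + 12 = \sqrt{\left(-2\right)^{2} + 2^{2}} \left(-2\right)^{2} + 12 = \sqrt{4 + 4} \cdot 4 + 12 = \sqrt{8} \cdot 4 + 12 = 2 \sqrt{2} \cdot 4 + 12 = 8 \sqrt{2} + 12 = 12 + 8 \sqrt{2}$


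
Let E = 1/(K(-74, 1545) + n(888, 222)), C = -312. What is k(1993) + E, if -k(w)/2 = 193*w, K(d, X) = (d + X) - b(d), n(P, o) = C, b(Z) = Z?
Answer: -948544433/1233 ≈ -7.6930e+5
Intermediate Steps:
n(P, o) = -312
K(d, X) = X (K(d, X) = (d + X) - d = (X + d) - d = X)
k(w) = -386*w
E = 1/1233 (E = 1/(1545 - 312) = 1/1233 ≈ 0.00081103)
k(1993) + E = -386*1993 + 1/1233 = -769298 + 1/1233 = -948544433/1233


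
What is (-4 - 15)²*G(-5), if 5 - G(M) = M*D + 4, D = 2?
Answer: 3971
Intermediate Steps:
G(M) = 1 - 2*M (G(M) = 5 - (M*2 + 4) = 5 - (2*M + 4) = 5 - (4 + 2*M) = 5 + (-4 - 2*M) = 1 - 2*M)
(-4 - 15)²*G(-5) = (-4 - 15)²*(1 - 2*(-5)) = (-19)²*(1 + 10) = 361*11 = 3971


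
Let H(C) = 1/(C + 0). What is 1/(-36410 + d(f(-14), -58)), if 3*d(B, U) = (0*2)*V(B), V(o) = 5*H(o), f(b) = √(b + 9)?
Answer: -1/36410 ≈ -2.7465e-5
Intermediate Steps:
f(b) = √(9 + b)
H(C) = 1/C
V(o) = 5/o
d(B, U) = 0 (d(B, U) = ((0*2)*(5/B))/3 = (0*(5/B))/3 = (⅓)*0 = 0)
1/(-36410 + d(f(-14), -58)) = 1/(-36410 + 0) = 1/(-36410) = -1/36410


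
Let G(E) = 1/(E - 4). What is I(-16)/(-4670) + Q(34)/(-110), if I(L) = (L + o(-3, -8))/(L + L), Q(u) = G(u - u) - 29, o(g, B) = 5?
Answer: 436991/1643840 ≈ 0.26584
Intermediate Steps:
G(E) = 1/(-4 + E)
Q(u) = -117/4 (Q(u) = 1/(-4 + (u - u)) - 29 = 1/(-4 + 0) - 29 = 1/(-4) - 29 = -¼ - 29 = -117/4)
I(L) = (5 + L)/(2*L) (I(L) = (L + 5)/(L + L) = (5 + L)/((2*L)) = (5 + L)*(1/(2*L)) = (5 + L)/(2*L))
I(-16)/(-4670) + Q(34)/(-110) = ((½)*(5 - 16)/(-16))/(-4670) - 117/4/(-110) = ((½)*(-1/16)*(-11))*(-1/4670) - 117/4*(-1/110) = (11/32)*(-1/4670) + 117/440 = -11/149440 + 117/440 = 436991/1643840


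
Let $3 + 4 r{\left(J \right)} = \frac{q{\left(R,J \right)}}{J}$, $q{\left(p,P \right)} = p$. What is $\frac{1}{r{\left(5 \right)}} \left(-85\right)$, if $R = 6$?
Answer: $\frac{1700}{9} \approx 188.89$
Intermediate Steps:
$r{\left(J \right)} = - \frac{3}{4} + \frac{3}{2 J}$ ($r{\left(J \right)} = - \frac{3}{4} + \frac{6 \frac{1}{J}}{4} = - \frac{3}{4} + \frac{3}{2 J}$)
$\frac{1}{r{\left(5 \right)}} \left(-85\right) = \frac{1}{\frac{3}{4} \cdot \frac{1}{5} \left(2 - 5\right)} \left(-85\right) = \frac{1}{\frac{3}{4} \cdot \frac{1}{5} \left(-3\right)} \left(-85\right) = \frac{1}{- \frac{9}{20}} \left(-85\right) = \left(- \frac{20}{9}\right) \left(-85\right) = \frac{1700}{9}$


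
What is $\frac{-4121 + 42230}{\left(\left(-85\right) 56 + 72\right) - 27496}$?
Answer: $- \frac{12703}{10728} \approx -1.1841$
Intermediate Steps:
$\frac{-4121 + 42230}{\left(\left(-85\right) 56 + 72\right) - 27496} = \frac{38109}{\left(-4760 + 72\right) - 27496} = \frac{38109}{-4688 - 27496} = \frac{38109}{-32184} = 38109 \left(- \frac{1}{32184}\right) = - \frac{12703}{10728}$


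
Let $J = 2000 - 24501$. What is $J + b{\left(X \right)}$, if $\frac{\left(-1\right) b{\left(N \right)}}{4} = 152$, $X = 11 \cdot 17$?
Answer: $-23109$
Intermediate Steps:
$X = 187$
$b{\left(N \right)} = -608$ ($b{\left(N \right)} = \left(-4\right) 152 = -608$)
$J = -22501$ ($J = 2000 - 24501 = -22501$)
$J + b{\left(X \right)} = -22501 - 608 = -23109$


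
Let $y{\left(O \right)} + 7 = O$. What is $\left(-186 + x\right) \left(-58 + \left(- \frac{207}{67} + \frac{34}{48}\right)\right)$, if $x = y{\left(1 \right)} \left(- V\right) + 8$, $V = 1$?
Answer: $\frac{4174999}{402} \approx 10386.0$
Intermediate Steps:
$y{\left(O \right)} = -7 + O$
$x = 14$ ($x = \left(-7 + 1\right) \left(\left(-1\right) 1\right) + 8 = \left(-6\right) \left(-1\right) + 8 = 6 + 8 = 14$)
$\left(-186 + x\right) \left(-58 + \left(- \frac{207}{67} + \frac{34}{48}\right)\right) = \left(-186 + 14\right) \left(-58 + \left(- \frac{207}{67} + \frac{34}{48}\right)\right) = - 172 \left(-58 + \left(\left(-207\right) \frac{1}{67} + 34 \cdot \frac{1}{48}\right)\right) = - 172 \left(-58 + \left(- \frac{207}{67} + \frac{17}{24}\right)\right) = - 172 \left(-58 - \frac{3829}{1608}\right) = \left(-172\right) \left(- \frac{97093}{1608}\right) = \frac{4174999}{402}$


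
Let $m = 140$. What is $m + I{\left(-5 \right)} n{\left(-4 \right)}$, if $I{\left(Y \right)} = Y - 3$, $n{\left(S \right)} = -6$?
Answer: $188$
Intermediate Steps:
$I{\left(Y \right)} = -3 + Y$
$m + I{\left(-5 \right)} n{\left(-4 \right)} = 140 + \left(-3 - 5\right) \left(-6\right) = 140 - -48 = 140 + 48 = 188$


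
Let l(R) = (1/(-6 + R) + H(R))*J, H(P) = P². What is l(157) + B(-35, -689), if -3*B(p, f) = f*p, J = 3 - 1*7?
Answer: -48305365/453 ≈ -1.0663e+5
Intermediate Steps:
J = -4 (J = 3 - 7 = -4)
B(p, f) = -f*p/3
l(R) = -4*R² - 4/(-6 + R) (l(R) = (1/(-6 + R) + R²)*(-4) = (R² + 1/(-6 + R))*(-4) = -4*R² - 4/(-6 + R))
l(157) + B(-35, -689) = 4*(-1 - 1*157³ + 6*157²)/(-6 + 157) - ⅓*(-689)*(-35) = 4*(-1 - 1*3869893 + 6*24649)/151 - 24115/3 = 4*(1/151)*(-1 - 3869893 + 147894) - 24115/3 = 4*(1/151)*(-3722000) - 24115/3 = -14888000/151 - 24115/3 = -48305365/453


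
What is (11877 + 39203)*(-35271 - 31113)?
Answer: -3390894720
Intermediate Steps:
(11877 + 39203)*(-35271 - 31113) = 51080*(-66384) = -3390894720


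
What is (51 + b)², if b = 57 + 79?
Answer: 34969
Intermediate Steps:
b = 136
(51 + b)² = (51 + 136)² = 187² = 34969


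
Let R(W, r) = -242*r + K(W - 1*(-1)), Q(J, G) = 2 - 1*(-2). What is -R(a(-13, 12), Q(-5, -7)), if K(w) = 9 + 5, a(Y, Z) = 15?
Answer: 954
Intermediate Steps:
K(w) = 14
Q(J, G) = 4 (Q(J, G) = 2 + 2 = 4)
R(W, r) = 14 - 242*r (R(W, r) = -242*r + 14 = 14 - 242*r)
-R(a(-13, 12), Q(-5, -7)) = -(14 - 242*4) = -(14 - 968) = -1*(-954) = 954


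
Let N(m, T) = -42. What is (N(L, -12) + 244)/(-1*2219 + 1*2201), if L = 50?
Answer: -101/9 ≈ -11.222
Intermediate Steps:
(N(L, -12) + 244)/(-1*2219 + 1*2201) = (-42 + 244)/(-1*2219 + 1*2201) = 202/(-2219 + 2201) = 202/(-18) = 202*(-1/18) = -101/9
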